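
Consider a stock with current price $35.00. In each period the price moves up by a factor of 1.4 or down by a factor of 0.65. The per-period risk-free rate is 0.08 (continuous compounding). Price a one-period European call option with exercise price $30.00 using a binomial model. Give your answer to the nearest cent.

Risk-neutral probability p = (e^0.08 − 0.65)/(1.4 − 0.65) = 0.4333/0.7500 = 0.5777
Terminal stock prices: S_u = 49, S_d = 22.75
Terminal payoffs (S − K): max(19, 0) = 19, max(-7.25, 0) = 0
Node 0 (S = 35): V_0 = e^(−0.08)·[0.5777·19.0000 + 0.4223·0.0000] = 10.1327

$10.13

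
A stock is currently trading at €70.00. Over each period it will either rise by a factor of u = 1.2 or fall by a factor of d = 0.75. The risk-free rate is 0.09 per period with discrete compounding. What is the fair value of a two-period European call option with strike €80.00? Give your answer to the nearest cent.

€9.99

Risk-neutral probability p = (1 + 0.09 − 0.75)/(1.2 − 0.75) = 0.3400/0.4500 = 0.7556
Terminal stock prices: S_uu = 100.8, S_ud = 63, S_dd = 39.38
Terminal payoffs (S − K): max(20.8, 0) = 20.8, max(-17, 0) = 0, max(-40.62, 0) = 0
Node u (S = 84): V_u = 1/1.09·[0.7556·20.8000 + 0.2444·0.0000] = 14.4179
Node d (S = 52.5): V_d = 1/1.09·[0.7556·0.0000 + 0.2444·0.0000] = 0.0000
Node 0 (S = 70): V_0 = 1/1.09·[0.7556·14.4179 + 0.2444·0.0000] = 9.9941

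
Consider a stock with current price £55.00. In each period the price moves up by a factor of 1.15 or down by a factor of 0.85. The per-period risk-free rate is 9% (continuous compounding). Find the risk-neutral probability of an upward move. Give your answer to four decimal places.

Risk-neutral probability p = (e^0.09 − 0.85)/(1.15 − 0.85) = 0.2442/0.3000 = 0.8139

p = 0.8139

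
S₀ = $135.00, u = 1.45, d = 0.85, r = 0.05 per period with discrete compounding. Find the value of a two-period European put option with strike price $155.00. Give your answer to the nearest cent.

$23.16

Risk-neutral probability p = (1 + 0.05 − 0.85)/(1.45 − 0.85) = 0.2000/0.6000 = 0.3333
Terminal stock prices: S_uu = 283.8, S_ud = 166.4, S_dd = 97.54
Terminal payoffs (K − S): max(-128.8, 0) = 0, max(-11.39, 0) = 0, max(57.46, 0) = 57.46
Node u (S = 195.8): V_u = 1/1.05·[0.3333·0.0000 + 0.6667·0.0000] = 0.0000
Node d (S = 114.8): V_d = 1/1.05·[0.3333·0.0000 + 0.6667·57.4625] = 36.4841
Node 0 (S = 135): V_0 = 1/1.05·[0.3333·0.0000 + 0.6667·36.4841] = 23.1645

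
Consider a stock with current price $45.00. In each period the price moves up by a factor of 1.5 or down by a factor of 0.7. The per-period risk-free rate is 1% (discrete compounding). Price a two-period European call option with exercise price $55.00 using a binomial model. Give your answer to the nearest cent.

$6.81

Risk-neutral probability p = (1 + 0.01 − 0.7)/(1.5 − 0.7) = 0.3100/0.8000 = 0.3875
Terminal stock prices: S_uu = 101.2, S_ud = 47.25, S_dd = 22.05
Terminal payoffs (S − K): max(46.25, 0) = 46.25, max(-7.75, 0) = 0, max(-32.95, 0) = 0
Node u (S = 67.5): V_u = 1/1.01·[0.3875·46.2500 + 0.6125·0.0000] = 17.7444
Node d (S = 31.5): V_d = 1/1.01·[0.3875·0.0000 + 0.6125·0.0000] = 0.0000
Node 0 (S = 45): V_0 = 1/1.01·[0.3875·17.7444 + 0.6125·0.0000] = 6.8079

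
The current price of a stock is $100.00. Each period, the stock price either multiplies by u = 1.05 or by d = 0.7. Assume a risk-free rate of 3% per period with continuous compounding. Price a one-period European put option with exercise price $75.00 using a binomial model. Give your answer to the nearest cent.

Risk-neutral probability p = (e^0.03 − 0.7)/(1.05 − 0.7) = 0.3305/0.3500 = 0.9442
Terminal stock prices: S_u = 105, S_d = 70
Terminal payoffs (K − S): max(-30, 0) = 0, max(5, 0) = 5
Node 0 (S = 100): V_0 = e^(−0.03)·[0.9442·0.0000 + 0.0558·5.0000] = 0.2710

$0.27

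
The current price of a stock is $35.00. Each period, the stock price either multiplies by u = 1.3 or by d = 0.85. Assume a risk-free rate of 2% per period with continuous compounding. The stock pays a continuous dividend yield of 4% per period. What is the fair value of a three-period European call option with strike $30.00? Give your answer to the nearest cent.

$5.66

Per-period risk-free factor R = e^0.02 = 1.0202; dividend-adjusted growth = e^(0.02−0.04) = 0.9802.
Risk-neutral probability p = (0.9802 − 0.85)/(1.3 − 0.85) = 0.1302/0.4500 = 0.2893
Terminal stock prices: S_uuu = 76.89, S_uud = 50.28, S_udd = 32.87, S_ddd = 21.49
Terminal payoffs (S − K): max(46.89, 0) = 46.89, max(20.28, 0) = 20.28, max(2.874, 0) = 2.874, max(-8.506, 0) = 0
Node uu (S = 59.15): V_uu = e^(−0.02)·[0.2893·46.8950 + 0.7107·20.2775] = 27.4247
Node ud (S = 38.67): V_ud = e^(−0.02)·[0.2893·20.2775 + 0.7107·2.8737] = 7.7526
Node dd (S = 25.29): V_dd = e^(−0.02)·[0.2893·2.8737 + 0.7107·0.0000] = 0.8150
Node u (S = 45.5): V_u = e^(−0.02)·[0.2893·27.4247 + 0.7107·7.7526] = 13.1781
Node d (S = 29.75): V_d = e^(−0.02)·[0.2893·7.7526 + 0.7107·0.8150] = 2.7664
Node 0 (S = 35): V_0 = e^(−0.02)·[0.2893·13.1781 + 0.7107·2.7664] = 5.6644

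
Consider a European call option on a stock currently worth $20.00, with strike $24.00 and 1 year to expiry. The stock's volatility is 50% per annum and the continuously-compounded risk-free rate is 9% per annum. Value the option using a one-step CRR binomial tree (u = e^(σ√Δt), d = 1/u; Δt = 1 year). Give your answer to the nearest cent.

CRR parameters: u = e^(σ√Δt) = e^(0.5·√1) = 1.6487, d = 1/u = 0.6065
Per-period rate: rΔt = 0.09·1 = 0.09, so R = e^0.09 = 1.0942
Risk-neutral probability p = (e^0.09 − 0.6065)/(1.6487 − 0.6065) = 0.4876/1.0422 = 0.4679
Terminal stock prices: S_u = 32.97, S_d = 12.13
Terminal payoffs (S − K): max(8.974, 0) = 8.974, max(-11.87, 0) = 0
Node 0 (S = 20): V_0 = e^(−0.09)·[0.4679·8.9744 + 0.5321·0.0000] = 3.8377

$3.84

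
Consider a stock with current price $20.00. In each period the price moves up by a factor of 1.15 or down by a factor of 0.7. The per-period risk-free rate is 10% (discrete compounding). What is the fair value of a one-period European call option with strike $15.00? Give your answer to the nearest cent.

$6.46

Risk-neutral probability p = (1 + 0.1 − 0.7)/(1.15 − 0.7) = 0.4000/0.4500 = 0.8889
Terminal stock prices: S_u = 23, S_d = 14
Terminal payoffs (S − K): max(8, 0) = 8, max(-1, 0) = 0
Node 0 (S = 20): V_0 = 1/1.1·[0.8889·8.0000 + 0.1111·0.0000] = 6.4646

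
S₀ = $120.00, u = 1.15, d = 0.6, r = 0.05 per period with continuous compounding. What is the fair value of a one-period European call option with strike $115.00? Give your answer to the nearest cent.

$17.95

Risk-neutral probability p = (e^0.05 − 0.6)/(1.15 − 0.6) = 0.4513/0.5500 = 0.8205
Terminal stock prices: S_u = 138, S_d = 72
Terminal payoffs (S − K): max(23, 0) = 23, max(-43, 0) = 0
Node 0 (S = 120): V_0 = e^(−0.05)·[0.8205·23.0000 + 0.1795·0.0000] = 17.9510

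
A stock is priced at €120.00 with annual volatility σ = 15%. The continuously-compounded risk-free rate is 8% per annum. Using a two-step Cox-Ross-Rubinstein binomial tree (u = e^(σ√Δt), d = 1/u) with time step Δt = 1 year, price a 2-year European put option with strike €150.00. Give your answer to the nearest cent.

€13.40

CRR parameters: u = e^(σ√Δt) = e^(0.15·√1) = 1.1618, d = 1/u = 0.8607
Per-period rate: rΔt = 0.08·1 = 0.08, so R = e^0.08 = 1.0833
Risk-neutral probability p = (e^0.08 − 0.8607)/(1.1618 − 0.8607) = 0.2226/0.3011 = 0.7392
Terminal stock prices: S_uu = 162, S_ud = 120, S_dd = 88.9
Terminal payoffs (K − S): max(-11.98, 0) = 0, max(30, 0) = 30, max(61.1, 0) = 61.1
Node u (S = 139.4): V_u = e^(−0.08)·[0.7392·0.0000 + 0.2608·30.0000] = 7.2237
Node d (S = 103.3): V_d = e^(−0.08)·[0.7392·30.0000 + 0.2608·61.1018] = 35.1825
Node 0 (S = 120): V_0 = e^(−0.08)·[0.7392·7.2237 + 0.2608·35.1825] = 13.4005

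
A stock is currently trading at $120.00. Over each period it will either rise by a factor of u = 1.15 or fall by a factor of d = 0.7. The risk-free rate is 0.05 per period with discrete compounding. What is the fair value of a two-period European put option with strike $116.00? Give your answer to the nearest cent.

Risk-neutral probability p = (1 + 0.05 − 0.7)/(1.15 − 0.7) = 0.3500/0.4500 = 0.7778
Terminal stock prices: S_uu = 158.7, S_ud = 96.6, S_dd = 58.8
Terminal payoffs (K − S): max(-42.7, 0) = 0, max(19.4, 0) = 19.4, max(57.2, 0) = 57.2
Node u (S = 138): V_u = 1/1.05·[0.7778·0.0000 + 0.2222·19.4000] = 4.1058
Node d (S = 84): V_d = 1/1.05·[0.7778·19.4000 + 0.2222·57.2000] = 26.4762
Node 0 (S = 120): V_0 = 1/1.05·[0.7778·4.1058 + 0.2222·26.4762] = 8.6448

$8.64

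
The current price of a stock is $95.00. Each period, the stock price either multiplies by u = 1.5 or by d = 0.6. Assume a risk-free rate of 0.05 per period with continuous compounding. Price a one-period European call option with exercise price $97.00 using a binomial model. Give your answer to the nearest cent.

$21.70

Risk-neutral probability p = (e^0.05 − 0.6)/(1.5 − 0.6) = 0.4513/0.9000 = 0.5014
Terminal stock prices: S_u = 142.5, S_d = 57
Terminal payoffs (S − K): max(45.5, 0) = 45.5, max(-40, 0) = 0
Node 0 (S = 95): V_0 = e^(−0.05)·[0.5014·45.5000 + 0.4986·0.0000] = 21.7016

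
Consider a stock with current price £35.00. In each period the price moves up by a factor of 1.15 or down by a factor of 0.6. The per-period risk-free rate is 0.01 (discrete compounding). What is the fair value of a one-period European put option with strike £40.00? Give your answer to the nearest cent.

Risk-neutral probability p = (1 + 0.01 − 0.6)/(1.15 − 0.6) = 0.4100/0.5500 = 0.7455
Terminal stock prices: S_u = 40.25, S_d = 21
Terminal payoffs (K − S): max(-0.25, 0) = 0, max(19, 0) = 19
Node 0 (S = 35): V_0 = 1/1.01·[0.7455·0.0000 + 0.2545·19.0000] = 4.7885

£4.79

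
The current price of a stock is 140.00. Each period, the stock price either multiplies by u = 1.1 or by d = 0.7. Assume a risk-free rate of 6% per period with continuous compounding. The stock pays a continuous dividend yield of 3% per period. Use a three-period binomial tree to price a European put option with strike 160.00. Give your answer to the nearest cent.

18.10

Per-period risk-free factor R = e^0.06 = 1.0618; dividend-adjusted growth = e^(0.06−0.03) = 1.0305.
Risk-neutral probability p = (1.0305 − 0.7)/(1.1 − 0.7) = 0.3305/0.4000 = 0.8261
Terminal stock prices: S_uuu = 186.3, S_uud = 118.6, S_udd = 75.46, S_ddd = 48.02
Terminal payoffs (K − S): max(-26.34, 0) = 0, max(41.42, 0) = 41.42, max(84.54, 0) = 84.54, max(112, 0) = 112
Node uu (S = 169.4): V_uu = e^(−0.06)·[0.8261·0.0000 + 0.1739·41.4200] = 6.7821
Node ud (S = 107.8): V_ud = e^(−0.06)·[0.8261·41.4200 + 0.1739·84.5400] = 46.0683
Node dd (S = 68.6): V_dd = e^(−0.06)·[0.8261·84.5400 + 0.1739·111.9800] = 84.1098
Node u (S = 154): V_u = e^(−0.06)·[0.8261·6.7821 + 0.1739·46.0683] = 12.8198
Node d (S = 98): V_d = e^(−0.06)·[0.8261·46.0683 + 0.1739·84.1098] = 49.6143
Node 0 (S = 140): V_0 = e^(−0.06)·[0.8261·12.8198 + 0.1739·49.6143] = 18.0979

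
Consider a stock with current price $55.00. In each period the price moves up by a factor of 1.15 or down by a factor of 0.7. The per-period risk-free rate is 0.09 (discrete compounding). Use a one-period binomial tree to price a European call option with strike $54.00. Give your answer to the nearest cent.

Risk-neutral probability p = (1 + 0.09 − 0.7)/(1.15 − 0.7) = 0.3900/0.4500 = 0.8667
Terminal stock prices: S_u = 63.25, S_d = 38.5
Terminal payoffs (S − K): max(9.25, 0) = 9.25, max(-15.5, 0) = 0
Node 0 (S = 55): V_0 = 1/1.09·[0.8667·9.2500 + 0.1333·0.0000] = 7.3547

$7.35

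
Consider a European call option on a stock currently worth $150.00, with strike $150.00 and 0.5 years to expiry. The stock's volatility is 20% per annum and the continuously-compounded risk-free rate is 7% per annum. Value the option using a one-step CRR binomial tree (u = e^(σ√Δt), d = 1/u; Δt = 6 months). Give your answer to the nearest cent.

$12.99

CRR parameters: u = e^(σ√Δt) = e^(0.2·√0.5) = 1.1519, d = 1/u = 0.8681
Per-period rate: rΔt = 0.07·0.5 = 0.035, so R = e^0.035 = 1.0356
Risk-neutral probability p = (e^0.035 − 0.8681)/(1.1519 − 0.8681) = 0.1675/0.2838 = 0.5902
Terminal stock prices: S_u = 172.8, S_d = 130.2
Terminal payoffs (S − K): max(22.79, 0) = 22.79, max(-19.78, 0) = 0
Node 0 (S = 150): V_0 = e^(−0.035)·[0.5902·22.7865 + 0.4098·0.0000] = 12.9865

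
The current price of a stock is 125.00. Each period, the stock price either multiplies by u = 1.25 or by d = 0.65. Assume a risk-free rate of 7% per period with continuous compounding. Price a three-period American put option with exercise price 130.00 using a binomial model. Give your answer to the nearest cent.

Risk-neutral probability p = (e^0.07 − 0.65)/(1.25 − 0.65) = 0.4225/0.6000 = 0.7042
Terminal stock prices: S_uuu = 244.1, S_uud = 127, S_udd = 66.02, S_ddd = 34.33
Terminal payoffs (K − S): max(-114.1, 0) = 0, max(3.047, 0) = 3.047, max(63.98, 0) = 63.98, max(95.67, 0) = 95.67
Node uu (S = 195.3): continuation = e^(−0.07)·[0.7042·0.0000 + 0.2958·3.0469] = 0.8404; exercise value = 0.0000 ≤ continuation, so V_uu = 0.8404
Node ud (S = 101.6): continuation = e^(−0.07)·[0.7042·3.0469 + 0.2958·63.9844] = 19.6487; exercise value = 28.4375 > continuation, so V_ud = 28.4375 (exercise)
Node dd (S = 52.81): continuation = e^(−0.07)·[0.7042·63.9844 + 0.2958·95.6719] = 68.3987; exercise value = 77.1875 > continuation, so V_dd = 77.1875 (exercise)
Node u (S = 156.2): continuation = e^(−0.07)·[0.7042·0.8404 + 0.2958·28.4375] = 8.3954; exercise value = 0.0000 ≤ continuation, so V_u = 8.3954
Node d (S = 81.25): continuation = e^(−0.07)·[0.7042·28.4375 + 0.2958·77.1875] = 39.9612; exercise value = 48.7500 > continuation, so V_d = 48.7500 (exercise)
Node 0 (S = 125): continuation = e^(−0.07)·[0.7042·8.3954 + 0.2958·48.7500] = 18.9585; exercise value = 5.0000 ≤ continuation, so V_0 = 18.9585

18.96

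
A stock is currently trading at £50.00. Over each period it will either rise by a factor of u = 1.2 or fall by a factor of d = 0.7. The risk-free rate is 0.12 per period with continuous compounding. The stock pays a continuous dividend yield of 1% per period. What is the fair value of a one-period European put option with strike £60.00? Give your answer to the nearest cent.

£3.71

Per-period risk-free factor R = e^0.12 = 1.1275; dividend-adjusted growth = e^(0.12−0.01) = 1.1163.
Risk-neutral probability p = (1.1163 − 0.7)/(1.2 − 0.7) = 0.4163/0.5000 = 0.8326
Terminal stock prices: S_u = 60, S_d = 35
Terminal payoffs (K − S): max(0, 0) = 0, max(25, 0) = 25
Node 0 (S = 50): V_0 = e^(−0.12)·[0.8326·0.0000 + 0.1674·25.0000] = 3.7127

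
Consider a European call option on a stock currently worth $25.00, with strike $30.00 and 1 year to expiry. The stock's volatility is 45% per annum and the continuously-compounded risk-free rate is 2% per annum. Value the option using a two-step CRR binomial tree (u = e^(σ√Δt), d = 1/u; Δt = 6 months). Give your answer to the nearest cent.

$3.22

CRR parameters: u = e^(σ√Δt) = e^(0.45·√0.5) = 1.3746, d = 1/u = 0.7275
Per-period rate: rΔt = 0.02·0.5 = 0.01, so R = e^0.01 = 1.0101
Risk-neutral probability p = (e^0.01 − 0.7275)/(1.3746 − 0.7275) = 0.2826/0.6472 = 0.4366
Terminal stock prices: S_uu = 47.24, S_ud = 25, S_dd = 13.23
Terminal payoffs (S − K): max(17.24, 0) = 17.24, max(-5, 0) = 0, max(-16.77, 0) = 0
Node u (S = 34.37): V_u = e^(−0.01)·[0.4366·17.2415 + 0.5634·0.0000] = 7.4535
Node d (S = 18.19): V_d = e^(−0.01)·[0.4366·0.0000 + 0.5634·0.0000] = 0.0000
Node 0 (S = 25): V_0 = e^(−0.01)·[0.4366·7.4535 + 0.5634·0.0000] = 3.2221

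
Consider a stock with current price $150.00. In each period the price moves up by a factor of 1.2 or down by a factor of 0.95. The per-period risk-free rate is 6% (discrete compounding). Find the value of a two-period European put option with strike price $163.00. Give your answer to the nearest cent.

Risk-neutral probability p = (1 + 0.06 − 0.95)/(1.2 − 0.95) = 0.1100/0.2500 = 0.4400
Terminal stock prices: S_uu = 216, S_ud = 171, S_dd = 135.4
Terminal payoffs (K − S): max(-53, 0) = 0, max(-8, 0) = 0, max(27.62, 0) = 27.62
Node u (S = 180): V_u = 1/1.06·[0.4400·0.0000 + 0.5600·0.0000] = 0.0000
Node d (S = 142.5): V_d = 1/1.06·[0.4400·0.0000 + 0.5600·27.6250] = 14.5943
Node 0 (S = 150): V_0 = 1/1.06·[0.4400·0.0000 + 0.5600·14.5943] = 7.7102

$7.71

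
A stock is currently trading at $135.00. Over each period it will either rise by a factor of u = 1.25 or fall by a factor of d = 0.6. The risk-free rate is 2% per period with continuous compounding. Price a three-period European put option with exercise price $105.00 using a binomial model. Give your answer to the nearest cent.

Risk-neutral probability p = (e^0.02 − 0.6)/(1.25 − 0.6) = 0.4202/0.6500 = 0.6465
Terminal stock prices: S_uuu = 263.7, S_uud = 126.6, S_udd = 60.75, S_ddd = 29.16
Terminal payoffs (K − S): max(-158.7, 0) = 0, max(-21.56, 0) = 0, max(44.25, 0) = 44.25, max(75.84, 0) = 75.84
Node uu (S = 210.9): V_uu = e^(−0.02)·[0.6465·0.0000 + 0.3535·0.0000] = 0.0000
Node ud (S = 101.2): V_ud = e^(−0.02)·[0.6465·0.0000 + 0.3535·44.2500] = 15.3342
Node dd (S = 48.6): V_dd = e^(−0.02)·[0.6465·44.2500 + 0.3535·75.8400] = 54.3209
Node u (S = 168.8): V_u = e^(−0.02)·[0.6465·0.0000 + 0.3535·15.3342] = 5.3139
Node d (S = 81): V_d = e^(−0.02)·[0.6465·15.3342 + 0.3535·54.3209] = 28.5408
Node 0 (S = 135): V_0 = e^(−0.02)·[0.6465·5.3139 + 0.3535·28.5408] = 13.2576

$13.26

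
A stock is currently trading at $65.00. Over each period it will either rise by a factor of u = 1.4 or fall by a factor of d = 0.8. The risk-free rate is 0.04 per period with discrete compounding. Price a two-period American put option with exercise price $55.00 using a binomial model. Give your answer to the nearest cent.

$4.46

Risk-neutral probability p = (1 + 0.04 − 0.8)/(1.4 − 0.8) = 0.2400/0.6000 = 0.4000
Terminal stock prices: S_uu = 127.4, S_ud = 72.8, S_dd = 41.6
Terminal payoffs (K − S): max(-72.4, 0) = 0, max(-17.8, 0) = 0, max(13.4, 0) = 13.4
Node u (S = 91): continuation = 1/1.04·[0.4000·0.0000 + 0.6000·0.0000] = 0.0000; exercise value = 0.0000 ≤ continuation, so V_u = 0.0000
Node d (S = 52): continuation = 1/1.04·[0.4000·0.0000 + 0.6000·13.4000] = 7.7308; exercise value = 3.0000 ≤ continuation, so V_d = 7.7308
Node 0 (S = 65): continuation = 1/1.04·[0.4000·0.0000 + 0.6000·7.7308] = 4.4601; exercise value = 0.0000 ≤ continuation, so V_0 = 4.4601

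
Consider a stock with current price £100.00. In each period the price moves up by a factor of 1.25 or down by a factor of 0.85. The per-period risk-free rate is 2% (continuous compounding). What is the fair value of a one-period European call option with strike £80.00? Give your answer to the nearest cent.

£21.58

Risk-neutral probability p = (e^0.02 − 0.85)/(1.25 − 0.85) = 0.1702/0.4000 = 0.4255
Terminal stock prices: S_u = 125, S_d = 85
Terminal payoffs (S − K): max(45, 0) = 45, max(5, 0) = 5
Node 0 (S = 100): V_0 = e^(−0.02)·[0.4255·45.0000 + 0.5745·5.0000] = 21.5841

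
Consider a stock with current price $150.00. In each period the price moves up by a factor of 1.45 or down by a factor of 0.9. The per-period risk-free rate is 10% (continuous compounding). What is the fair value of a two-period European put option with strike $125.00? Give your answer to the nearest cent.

$1.13

Risk-neutral probability p = (e^0.1 − 0.9)/(1.45 − 0.9) = 0.2052/0.5500 = 0.3730
Terminal stock prices: S_uu = 315.4, S_ud = 195.8, S_dd = 121.5
Terminal payoffs (K − S): max(-190.4, 0) = 0, max(-70.75, 0) = 0, max(3.5, 0) = 3.5
Node u (S = 217.5): V_u = e^(−0.1)·[0.3730·0.0000 + 0.6270·0.0000] = 0.0000
Node d (S = 135): V_d = e^(−0.1)·[0.3730·0.0000 + 0.6270·3.5000] = 1.9855
Node 0 (S = 150): V_0 = e^(−0.1)·[0.3730·0.0000 + 0.6270·1.9855] = 1.1264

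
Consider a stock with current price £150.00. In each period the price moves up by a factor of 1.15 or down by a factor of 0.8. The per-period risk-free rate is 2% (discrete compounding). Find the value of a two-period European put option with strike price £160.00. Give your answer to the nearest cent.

Risk-neutral probability p = (1 + 0.02 − 0.8)/(1.15 − 0.8) = 0.2200/0.3500 = 0.6286
Terminal stock prices: S_uu = 198.4, S_ud = 138, S_dd = 96
Terminal payoffs (K − S): max(-38.37, 0) = 0, max(22, 0) = 22, max(64, 0) = 64
Node u (S = 172.5): V_u = 1/1.02·[0.6286·0.0000 + 0.3714·22.0000] = 8.0112
Node d (S = 120): V_d = 1/1.02·[0.6286·22.0000 + 0.3714·64.0000] = 36.8627
Node 0 (S = 150): V_0 = 1/1.02·[0.6286·8.0112 + 0.3714·36.8627] = 18.3603

£18.36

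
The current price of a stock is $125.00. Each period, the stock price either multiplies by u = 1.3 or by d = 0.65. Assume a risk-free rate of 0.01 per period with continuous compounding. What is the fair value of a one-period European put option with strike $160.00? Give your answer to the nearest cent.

Risk-neutral probability p = (e^0.01 − 0.65)/(1.3 − 0.65) = 0.3601/0.6500 = 0.5539
Terminal stock prices: S_u = 162.5, S_d = 81.25
Terminal payoffs (K − S): max(-2.5, 0) = 0, max(78.75, 0) = 78.75
Node 0 (S = 125): V_0 = e^(−0.01)·[0.5539·0.0000 + 0.4461·78.7500] = 34.7790

$34.78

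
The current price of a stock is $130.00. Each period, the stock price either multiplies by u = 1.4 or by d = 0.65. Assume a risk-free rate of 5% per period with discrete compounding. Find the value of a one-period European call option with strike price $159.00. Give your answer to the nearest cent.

Risk-neutral probability p = (1 + 0.05 − 0.65)/(1.4 − 0.65) = 0.4000/0.7500 = 0.5333
Terminal stock prices: S_u = 182, S_d = 84.5
Terminal payoffs (S − K): max(23, 0) = 23, max(-74.5, 0) = 0
Node 0 (S = 130): V_0 = 1/1.05·[0.5333·23.0000 + 0.4667·0.0000] = 11.6825

$11.68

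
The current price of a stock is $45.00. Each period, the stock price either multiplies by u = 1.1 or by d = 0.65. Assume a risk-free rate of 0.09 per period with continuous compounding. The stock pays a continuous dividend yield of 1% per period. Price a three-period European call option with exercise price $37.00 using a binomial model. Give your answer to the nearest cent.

Per-period risk-free factor R = e^0.09 = 1.0942; dividend-adjusted growth = e^(0.09−0.01) = 1.0833.
Risk-neutral probability p = (1.0833 − 0.65)/(1.1 − 0.65) = 0.4333/0.4500 = 0.9629
Terminal stock prices: S_uuu = 59.9, S_uud = 35.39, S_udd = 20.91, S_ddd = 12.36
Terminal payoffs (S − K): max(22.9, 0) = 22.9, max(-1.607, 0) = 0, max(-16.09, 0) = 0, max(-24.64, 0) = 0
Node uu (S = 54.45): V_uu = e^(−0.09)·[0.9629·22.8950 + 0.0371·0.0000] = 20.1473
Node ud (S = 32.18): V_ud = e^(−0.09)·[0.9629·0.0000 + 0.0371·0.0000] = 0.0000
Node dd (S = 19.01): V_dd = e^(−0.09)·[0.9629·0.0000 + 0.0371·0.0000] = 0.0000
Node u (S = 49.5): V_u = e^(−0.09)·[0.9629·20.1473 + 0.0371·0.0000] = 17.7294
Node d (S = 29.25): V_d = e^(−0.09)·[0.9629·0.0000 + 0.0371·0.0000] = 0.0000
Node 0 (S = 45): V_0 = e^(−0.09)·[0.9629·17.7294 + 0.0371·0.0000] = 15.6017

$15.60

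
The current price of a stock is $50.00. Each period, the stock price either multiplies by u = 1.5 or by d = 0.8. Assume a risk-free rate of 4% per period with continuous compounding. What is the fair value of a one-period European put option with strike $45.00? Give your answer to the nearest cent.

Risk-neutral probability p = (e^0.04 − 0.8)/(1.5 − 0.8) = 0.2408/0.7000 = 0.3440
Terminal stock prices: S_u = 75, S_d = 40
Terminal payoffs (K − S): max(-30, 0) = 0, max(5, 0) = 5
Node 0 (S = 50): V_0 = e^(−0.04)·[0.3440·0.0000 + 0.6560·5.0000] = 3.1513

$3.15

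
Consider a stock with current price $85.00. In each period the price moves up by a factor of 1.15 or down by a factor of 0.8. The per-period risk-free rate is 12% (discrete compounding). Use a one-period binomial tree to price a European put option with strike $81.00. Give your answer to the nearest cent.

$0.99

Risk-neutral probability p = (1 + 0.12 − 0.8)/(1.15 − 0.8) = 0.3200/0.3500 = 0.9143
Terminal stock prices: S_u = 97.75, S_d = 68
Terminal payoffs (K − S): max(-16.75, 0) = 0, max(13, 0) = 13
Node 0 (S = 85): V_0 = 1/1.12·[0.9143·0.0000 + 0.0857·13.0000] = 0.9949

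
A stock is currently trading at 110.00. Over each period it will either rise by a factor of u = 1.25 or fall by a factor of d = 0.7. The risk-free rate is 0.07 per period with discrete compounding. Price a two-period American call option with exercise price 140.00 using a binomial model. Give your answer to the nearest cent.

12.60

Risk-neutral probability p = (1 + 0.07 − 0.7)/(1.25 − 0.7) = 0.3700/0.5500 = 0.6727
Terminal stock prices: S_uu = 171.9, S_ud = 96.25, S_dd = 53.9
Terminal payoffs (S − K): max(31.88, 0) = 31.88, max(-43.75, 0) = 0, max(-86.1, 0) = 0
Node u (S = 137.5): continuation = 1/1.07·[0.6727·31.8750 + 0.3273·0.0000] = 20.0404; exercise value = 0.0000 ≤ continuation, so V_u = 20.0404
Node d (S = 77): continuation = 1/1.07·[0.6727·0.0000 + 0.3273·0.0000] = 0.0000; exercise value = 0.0000 ≤ continuation, so V_d = 0.0000
Node 0 (S = 110): continuation = 1/1.07·[0.6727·20.0404 + 0.3273·0.0000] = 12.5997; exercise value = 0.0000 ≤ continuation, so V_0 = 12.5997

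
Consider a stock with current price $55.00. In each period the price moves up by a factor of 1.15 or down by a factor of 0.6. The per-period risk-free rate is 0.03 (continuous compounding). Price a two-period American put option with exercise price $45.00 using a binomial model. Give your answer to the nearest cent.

$3.66

Risk-neutral probability p = (e^0.03 − 0.6)/(1.15 − 0.6) = 0.4305/0.5500 = 0.7826
Terminal stock prices: S_uu = 72.74, S_ud = 37.95, S_dd = 19.8
Terminal payoffs (K − S): max(-27.74, 0) = 0, max(7.05, 0) = 7.05, max(25.2, 0) = 25.2
Node u (S = 63.25): continuation = e^(−0.03)·[0.7826·0.0000 + 0.2174·7.0500] = 1.4871; exercise value = 0.0000 ≤ continuation, so V_u = 1.4871
Node d (S = 33): continuation = e^(−0.03)·[0.7826·7.0500 + 0.2174·25.2000] = 10.6700; exercise value = 12.0000 > continuation, so V_d = 12.0000 (exercise)
Node 0 (S = 55): continuation = e^(−0.03)·[0.7826·1.4871 + 0.2174·12.0000] = 3.6606; exercise value = 0.0000 ≤ continuation, so V_0 = 3.6606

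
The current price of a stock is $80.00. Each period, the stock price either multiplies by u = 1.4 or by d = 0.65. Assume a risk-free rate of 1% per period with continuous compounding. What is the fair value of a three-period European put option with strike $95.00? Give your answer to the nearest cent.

$27.98

Risk-neutral probability p = (e^0.01 − 0.65)/(1.4 − 0.65) = 0.3601/0.7500 = 0.4801
Terminal stock prices: S_uuu = 219.5, S_uud = 101.9, S_udd = 47.32, S_ddd = 21.97
Terminal payoffs (K − S): max(-124.5, 0) = 0, max(-6.92, 0) = 0, max(47.68, 0) = 47.68, max(73.03, 0) = 73.03
Node uu (S = 156.8): V_uu = e^(−0.01)·[0.4801·0.0000 + 0.5199·0.0000] = 0.0000
Node ud (S = 72.8): V_ud = e^(−0.01)·[0.4801·0.0000 + 0.5199·47.6800] = 24.5437
Node dd (S = 33.8): V_dd = e^(−0.01)·[0.4801·47.6800 + 0.5199·73.0300] = 60.2547
Node u (S = 112): V_u = e^(−0.01)·[0.4801·0.0000 + 0.5199·24.5437] = 12.6341
Node d (S = 52): V_d = e^(−0.01)·[0.4801·24.5437 + 0.5199·60.2547] = 42.6821
Node 0 (S = 80): V_0 = e^(−0.01)·[0.4801·12.6341 + 0.5199·42.6821] = 27.9759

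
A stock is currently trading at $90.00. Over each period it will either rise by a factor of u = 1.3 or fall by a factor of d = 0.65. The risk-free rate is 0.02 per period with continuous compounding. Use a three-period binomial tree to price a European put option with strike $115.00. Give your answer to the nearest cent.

Risk-neutral probability p = (e^0.02 − 0.65)/(1.3 − 0.65) = 0.3702/0.6500 = 0.5695
Terminal stock prices: S_uuu = 197.7, S_uud = 98.87, S_udd = 49.43, S_ddd = 24.72
Terminal payoffs (K − S): max(-82.73, 0) = 0, max(16.13, 0) = 16.13, max(65.57, 0) = 65.57, max(90.28, 0) = 90.28
Node uu (S = 152.1): V_uu = e^(−0.02)·[0.5695·0.0000 + 0.4305·16.1350] = 6.8079
Node ud (S = 76.05): V_ud = e^(−0.02)·[0.5695·16.1350 + 0.4305·65.5675] = 36.6728
Node dd (S = 38.03): V_dd = e^(−0.02)·[0.5695·65.5675 + 0.4305·90.2837] = 74.6978
Node u (S = 117): V_u = e^(−0.02)·[0.5695·6.8079 + 0.4305·36.6728] = 19.2742
Node d (S = 58.5): V_d = e^(−0.02)·[0.5695·36.6728 + 0.4305·74.6978] = 51.9908
Node 0 (S = 90): V_0 = e^(−0.02)·[0.5695·19.2742 + 0.4305·51.9908] = 32.6968

$32.70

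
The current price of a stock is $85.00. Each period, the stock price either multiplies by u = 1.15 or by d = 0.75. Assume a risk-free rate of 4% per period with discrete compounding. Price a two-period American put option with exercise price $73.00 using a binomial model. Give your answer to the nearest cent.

Risk-neutral probability p = (1 + 0.04 − 0.75)/(1.15 − 0.75) = 0.2900/0.4000 = 0.7250
Terminal stock prices: S_uu = 112.4, S_ud = 73.31, S_dd = 47.81
Terminal payoffs (K − S): max(-39.41, 0) = 0, max(-0.3125, 0) = 0, max(25.19, 0) = 25.19
Node u (S = 97.75): continuation = 1/1.04·[0.7250·0.0000 + 0.2750·0.0000] = 0.0000; exercise value = 0.0000 ≤ continuation, so V_u = 0.0000
Node d (S = 63.75): continuation = 1/1.04·[0.7250·0.0000 + 0.2750·25.1875] = 6.6602; exercise value = 9.2500 > continuation, so V_d = 9.2500 (exercise)
Node 0 (S = 85): continuation = 1/1.04·[0.7250·0.0000 + 0.2750·9.2500] = 2.4459; exercise value = 0.0000 ≤ continuation, so V_0 = 2.4459

$2.45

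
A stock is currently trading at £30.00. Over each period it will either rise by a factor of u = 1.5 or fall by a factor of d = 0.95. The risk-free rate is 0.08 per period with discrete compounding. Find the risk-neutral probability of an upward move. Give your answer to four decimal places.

Risk-neutral probability p = (1 + 0.08 − 0.95)/(1.5 − 0.95) = 0.1300/0.5500 = 0.2364

p = 0.2364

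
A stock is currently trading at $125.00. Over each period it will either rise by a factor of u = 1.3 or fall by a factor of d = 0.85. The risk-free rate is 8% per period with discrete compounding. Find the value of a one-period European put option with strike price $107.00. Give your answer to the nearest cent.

$0.34

Risk-neutral probability p = (1 + 0.08 − 0.85)/(1.3 − 0.85) = 0.2300/0.4500 = 0.5111
Terminal stock prices: S_u = 162.5, S_d = 106.2
Terminal payoffs (K − S): max(-55.5, 0) = 0, max(0.75, 0) = 0.75
Node 0 (S = 125): V_0 = 1/1.08·[0.5111·0.0000 + 0.4889·0.7500] = 0.3395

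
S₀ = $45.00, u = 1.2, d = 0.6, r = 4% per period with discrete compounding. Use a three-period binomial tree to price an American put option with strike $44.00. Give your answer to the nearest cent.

$7.11

Risk-neutral probability p = (1 + 0.04 − 0.6)/(1.2 − 0.6) = 0.4400/0.6000 = 0.7333
Terminal stock prices: S_uuu = 77.76, S_uud = 38.88, S_udd = 19.44, S_ddd = 9.72
Terminal payoffs (K − S): max(-33.76, 0) = 0, max(5.12, 0) = 5.12, max(24.56, 0) = 24.56, max(34.28, 0) = 34.28
Node uu (S = 64.8): continuation = 1/1.04·[0.7333·0.0000 + 0.2667·5.1200] = 1.3128; exercise value = 0.0000 ≤ continuation, so V_uu = 1.3128
Node ud (S = 32.4): continuation = 1/1.04·[0.7333·5.1200 + 0.2667·24.5600] = 9.9077; exercise value = 11.6000 > continuation, so V_ud = 11.6000 (exercise)
Node dd (S = 16.2): continuation = 1/1.04·[0.7333·24.5600 + 0.2667·34.2800] = 26.1077; exercise value = 27.8000 > continuation, so V_dd = 27.8000 (exercise)
Node u (S = 54): continuation = 1/1.04·[0.7333·1.3128 + 0.2667·11.6000] = 3.9001; exercise value = 0.0000 ≤ continuation, so V_u = 3.9001
Node d (S = 27): continuation = 1/1.04·[0.7333·11.6000 + 0.2667·27.8000] = 15.3077; exercise value = 17.0000 > continuation, so V_d = 17.0000 (exercise)
Node 0 (S = 45): continuation = 1/1.04·[0.7333·3.9001 + 0.2667·17.0000] = 7.1090; exercise value = 0.0000 ≤ continuation, so V_0 = 7.1090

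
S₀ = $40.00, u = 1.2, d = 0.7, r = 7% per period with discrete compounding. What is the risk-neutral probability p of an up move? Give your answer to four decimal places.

p = 0.7400

Risk-neutral probability p = (1 + 0.07 − 0.7)/(1.2 − 0.7) = 0.3700/0.5000 = 0.7400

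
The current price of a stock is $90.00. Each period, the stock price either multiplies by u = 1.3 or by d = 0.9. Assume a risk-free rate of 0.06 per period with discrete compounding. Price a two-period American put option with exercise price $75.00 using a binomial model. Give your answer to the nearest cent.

$0.67

Risk-neutral probability p = (1 + 0.06 − 0.9)/(1.3 − 0.9) = 0.1600/0.4000 = 0.4000
Terminal stock prices: S_uu = 152.1, S_ud = 105.3, S_dd = 72.9
Terminal payoffs (K − S): max(-77.1, 0) = 0, max(-30.3, 0) = 0, max(2.1, 0) = 2.1
Node u (S = 117): continuation = 1/1.06·[0.4000·0.0000 + 0.6000·0.0000] = 0.0000; exercise value = 0.0000 ≤ continuation, so V_u = 0.0000
Node d (S = 81): continuation = 1/1.06·[0.4000·0.0000 + 0.6000·2.1000] = 1.1887; exercise value = 0.0000 ≤ continuation, so V_d = 1.1887
Node 0 (S = 90): continuation = 1/1.06·[0.4000·0.0000 + 0.6000·1.1887] = 0.6728; exercise value = 0.0000 ≤ continuation, so V_0 = 0.6728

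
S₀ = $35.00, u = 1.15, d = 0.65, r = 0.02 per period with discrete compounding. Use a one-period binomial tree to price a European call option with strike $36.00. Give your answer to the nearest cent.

$3.08

Risk-neutral probability p = (1 + 0.02 − 0.65)/(1.15 − 0.65) = 0.3700/0.5000 = 0.7400
Terminal stock prices: S_u = 40.25, S_d = 22.75
Terminal payoffs (S − K): max(4.25, 0) = 4.25, max(-13.25, 0) = 0
Node 0 (S = 35): V_0 = 1/1.02·[0.7400·4.2500 + 0.2600·0.0000] = 3.0833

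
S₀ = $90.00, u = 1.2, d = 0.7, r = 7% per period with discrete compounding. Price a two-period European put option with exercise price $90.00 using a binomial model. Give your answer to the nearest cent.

$7.55

Risk-neutral probability p = (1 + 0.07 − 0.7)/(1.2 − 0.7) = 0.3700/0.5000 = 0.7400
Terminal stock prices: S_uu = 129.6, S_ud = 75.6, S_dd = 44.1
Terminal payoffs (K − S): max(-39.6, 0) = 0, max(14.4, 0) = 14.4, max(45.9, 0) = 45.9
Node u (S = 108): V_u = 1/1.07·[0.7400·0.0000 + 0.2600·14.4000] = 3.4991
Node d (S = 63): V_d = 1/1.07·[0.7400·14.4000 + 0.2600·45.9000] = 21.1121
Node 0 (S = 90): V_0 = 1/1.07·[0.7400·3.4991 + 0.2600·21.1121] = 7.5500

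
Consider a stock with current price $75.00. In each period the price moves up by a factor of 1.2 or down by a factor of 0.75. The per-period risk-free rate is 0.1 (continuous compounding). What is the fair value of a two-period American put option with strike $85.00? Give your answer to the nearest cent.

$10.00

Risk-neutral probability p = (e^0.1 − 0.75)/(1.2 − 0.75) = 0.3552/0.4500 = 0.7893
Terminal stock prices: S_uu = 108, S_ud = 67.5, S_dd = 42.19
Terminal payoffs (K − S): max(-23, 0) = 0, max(17.5, 0) = 17.5, max(42.81, 0) = 42.81
Node u (S = 90): continuation = e^(−0.1)·[0.7893·0.0000 + 0.2107·17.5000] = 3.3369; exercise value = 0.0000 ≤ continuation, so V_u = 3.3369
Node d (S = 56.25): continuation = e^(−0.1)·[0.7893·17.5000 + 0.2107·42.8125] = 20.6612; exercise value = 28.7500 > continuation, so V_d = 28.7500 (exercise)
Node 0 (S = 75): continuation = e^(−0.1)·[0.7893·3.3369 + 0.2107·28.7500] = 7.8650; exercise value = 10.0000 > continuation, so V_0 = 10.0000 (exercise)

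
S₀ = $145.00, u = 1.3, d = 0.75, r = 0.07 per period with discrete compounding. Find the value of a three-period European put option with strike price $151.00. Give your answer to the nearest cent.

Risk-neutral probability p = (1 + 0.07 − 0.75)/(1.3 − 0.75) = 0.3200/0.5500 = 0.5818
Terminal stock prices: S_uuu = 318.6, S_uud = 183.8, S_udd = 106, S_ddd = 61.17
Terminal payoffs (K − S): max(-167.6, 0) = 0, max(-32.79, 0) = 0, max(44.97, 0) = 44.97, max(89.83, 0) = 89.83
Node uu (S = 245.1): V_uu = 1/1.07·[0.5818·0.0000 + 0.4182·0.0000] = 0.0000
Node ud (S = 141.4): V_ud = 1/1.07·[0.5818·0.0000 + 0.4182·44.9688] = 17.5749
Node dd (S = 81.56): V_dd = 1/1.07·[0.5818·44.9688 + 0.4182·89.8281] = 59.5590
Node u (S = 188.5): V_u = 1/1.07·[0.5818·0.0000 + 0.4182·17.5749] = 6.8687
Node d (S = 108.8): V_d = 1/1.07·[0.5818·17.5749 + 0.4182·59.5590] = 32.8335
Node 0 (S = 145): V_0 = 1/1.07·[0.5818·6.8687 + 0.4182·32.8335] = 16.5670

$16.57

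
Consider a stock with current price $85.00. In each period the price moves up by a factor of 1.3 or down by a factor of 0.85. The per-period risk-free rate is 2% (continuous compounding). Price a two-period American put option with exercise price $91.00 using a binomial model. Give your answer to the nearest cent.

Risk-neutral probability p = (e^0.02 − 0.85)/(1.3 − 0.85) = 0.1702/0.4500 = 0.3782
Terminal stock prices: S_uu = 143.7, S_ud = 93.92, S_dd = 61.41
Terminal payoffs (K − S): max(-52.65, 0) = 0, max(-2.925, 0) = 0, max(29.59, 0) = 29.59
Node u (S = 110.5): continuation = e^(−0.02)·[0.3782·0.0000 + 0.6218·0.0000] = 0.0000; exercise value = 0.0000 ≤ continuation, so V_u = 0.0000
Node d (S = 72.25): continuation = e^(−0.02)·[0.3782·0.0000 + 0.6218·29.5875] = 18.0325; exercise value = 18.7500 > continuation, so V_d = 18.7500 (exercise)
Node 0 (S = 85): continuation = e^(−0.02)·[0.3782·0.0000 + 0.6218·18.7500] = 11.4274; exercise value = 6.0000 ≤ continuation, so V_0 = 11.4274

$11.43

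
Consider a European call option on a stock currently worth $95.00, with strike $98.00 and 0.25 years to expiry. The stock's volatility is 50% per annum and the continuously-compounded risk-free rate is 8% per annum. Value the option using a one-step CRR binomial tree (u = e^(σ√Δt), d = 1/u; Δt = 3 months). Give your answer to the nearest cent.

CRR parameters: u = e^(σ√Δt) = e^(0.5·√0.25) = 1.2840, d = 1/u = 0.7788
Per-period rate: rΔt = 0.08·0.25 = 0.02, so R = e^0.02 = 1.0202
Risk-neutral probability p = (e^0.02 − 0.7788)/(1.2840 − 0.7788) = 0.2414/0.5052 = 0.4778
Terminal stock prices: S_u = 122, S_d = 73.99
Terminal payoffs (S − K): max(23.98, 0) = 23.98, max(-24.01, 0) = 0
Node 0 (S = 95): V_0 = e^(−0.02)·[0.4778·23.9824 + 0.5222·0.0000] = 11.2321

$11.23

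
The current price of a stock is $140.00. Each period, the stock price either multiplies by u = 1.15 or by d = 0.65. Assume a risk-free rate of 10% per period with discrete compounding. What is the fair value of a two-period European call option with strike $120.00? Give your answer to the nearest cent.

Risk-neutral probability p = (1 + 0.1 − 0.65)/(1.15 − 0.65) = 0.4500/0.5000 = 0.9000
Terminal stock prices: S_uu = 185.1, S_ud = 104.7, S_dd = 59.15
Terminal payoffs (S − K): max(65.15, 0) = 65.15, max(-15.35, 0) = 0, max(-60.85, 0) = 0
Node u (S = 161): V_u = 1/1.1·[0.9000·65.1500 + 0.1000·0.0000] = 53.3045
Node d (S = 91): V_d = 1/1.1·[0.9000·0.0000 + 0.1000·0.0000] = 0.0000
Node 0 (S = 140): V_0 = 1/1.1·[0.9000·53.3045 + 0.1000·0.0000] = 43.6128

$43.61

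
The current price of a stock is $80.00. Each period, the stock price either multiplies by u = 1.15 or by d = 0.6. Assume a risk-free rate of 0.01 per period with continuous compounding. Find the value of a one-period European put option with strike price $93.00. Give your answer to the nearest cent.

Risk-neutral probability p = (e^0.01 − 0.6)/(1.15 − 0.6) = 0.4101/0.5500 = 0.7455
Terminal stock prices: S_u = 92, S_d = 48
Terminal payoffs (K − S): max(1, 0) = 1, max(45, 0) = 45
Node 0 (S = 80): V_0 = e^(−0.01)·[0.7455·1.0000 + 0.2545·45.0000] = 12.0746

$12.07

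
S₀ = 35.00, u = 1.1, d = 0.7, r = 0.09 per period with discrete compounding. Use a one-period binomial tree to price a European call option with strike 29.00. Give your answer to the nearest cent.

Risk-neutral probability p = (1 + 0.09 − 0.7)/(1.1 − 0.7) = 0.3900/0.4000 = 0.9750
Terminal stock prices: S_u = 38.5, S_d = 24.5
Terminal payoffs (S − K): max(9.5, 0) = 9.5, max(-4.5, 0) = 0
Node 0 (S = 35): V_0 = 1/1.09·[0.9750·9.5000 + 0.0250·0.0000] = 8.4977

8.50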